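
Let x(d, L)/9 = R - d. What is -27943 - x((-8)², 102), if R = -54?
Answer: -26881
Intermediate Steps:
x(d, L) = -486 - 9*d (x(d, L) = 9*(-54 - d) = -486 - 9*d)
-27943 - x((-8)², 102) = -27943 - (-486 - 9*(-8)²) = -27943 - (-486 - 9*64) = -27943 - (-486 - 576) = -27943 - 1*(-1062) = -27943 + 1062 = -26881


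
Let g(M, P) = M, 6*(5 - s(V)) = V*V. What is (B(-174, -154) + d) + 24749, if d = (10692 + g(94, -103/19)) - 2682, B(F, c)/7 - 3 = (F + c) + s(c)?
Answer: 8833/3 ≈ 2944.3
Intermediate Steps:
s(V) = 5 - V**2/6 (s(V) = 5 - V*V/6 = 5 - V**2/6)
B(F, c) = 56 + 7*F + 7*c - 7*c**2/6 (B(F, c) = 21 + 7*((F + c) + (5 - c**2/6)) = 21 + 7*(5 + F + c - c**2/6) = 21 + (35 + 7*F + 7*c - 7*c**2/6) = 56 + 7*F + 7*c - 7*c**2/6)
d = 8104 (d = (10692 + 94) - 2682 = 10786 - 2682 = 8104)
(B(-174, -154) + d) + 24749 = ((56 + 7*(-174) + 7*(-154) - 7/6*(-154)**2) + 8104) + 24749 = ((56 - 1218 - 1078 - 7/6*23716) + 8104) + 24749 = ((56 - 1218 - 1078 - 83006/3) + 8104) + 24749 = (-89726/3 + 8104) + 24749 = -65414/3 + 24749 = 8833/3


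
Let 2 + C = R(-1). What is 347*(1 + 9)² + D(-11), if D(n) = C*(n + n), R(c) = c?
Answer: 34766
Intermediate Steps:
C = -3 (C = -2 - 1 = -3)
D(n) = -6*n (D(n) = -3*(n + n) = -6*n)
347*(1 + 9)² + D(-11) = 347*(1 + 9)² - 6*(-11) = 347*10² + 66 = 347*100 + 66 = 34700 + 66 = 34766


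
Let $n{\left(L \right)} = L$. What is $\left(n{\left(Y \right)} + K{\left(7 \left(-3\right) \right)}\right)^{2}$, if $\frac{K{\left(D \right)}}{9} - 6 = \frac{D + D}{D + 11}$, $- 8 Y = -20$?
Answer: $\frac{889249}{100} \approx 8892.5$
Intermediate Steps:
$Y = \frac{5}{2}$ ($Y = \left(- \frac{1}{8}\right) \left(-20\right) = \frac{5}{2} \approx 2.5$)
$K{\left(D \right)} = 54 + \frac{18 D}{11 + D}$ ($K{\left(D \right)} = 54 + 9 \frac{D + D}{D + 11} = 54 + 9 \frac{2 D}{11 + D} = 54 + \frac{18 D}{11 + D}$)
$\left(n{\left(Y \right)} + K{\left(7 \left(-3\right) \right)}\right)^{2} = \left(\frac{5}{2} + \frac{18 \left(33 + 4 \cdot 7 \left(-3\right)\right)}{11 + 7 \left(-3\right)}\right)^{2} = \left(\frac{5}{2} + \frac{18 \left(33 + 4 \left(-21\right)\right)}{11 - 21}\right)^{2} = \left(\frac{5}{2} + \frac{18 \left(33 - 84\right)}{-10}\right)^{2} = \left(\frac{5}{2} + 18 \left(- \frac{1}{10}\right) \left(-51\right)\right)^{2} = \left(\frac{5}{2} + \frac{459}{5}\right)^{2} = \left(\frac{943}{10}\right)^{2} = \frac{889249}{100}$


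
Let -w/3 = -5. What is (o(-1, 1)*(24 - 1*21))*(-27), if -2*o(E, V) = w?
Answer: 1215/2 ≈ 607.50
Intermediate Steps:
w = 15 (w = -3*(-5) = 15)
o(E, V) = -15/2 (o(E, V) = -½*15 = -15/2)
(o(-1, 1)*(24 - 1*21))*(-27) = -15*(24 - 1*21)/2*(-27) = -15*(24 - 21)/2*(-27) = -15/2*3*(-27) = -45/2*(-27) = 1215/2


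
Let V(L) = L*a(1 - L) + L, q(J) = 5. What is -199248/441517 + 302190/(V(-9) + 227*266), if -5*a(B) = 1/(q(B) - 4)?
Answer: 303481160199/66641251429 ≈ 4.5540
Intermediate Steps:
a(B) = -⅕ (a(B) = -1/(5*(5 - 4)) = -⅕/1 = -⅕*1 = -⅕)
V(L) = 4*L/5 (V(L) = L*(-⅕) + L = -L/5 + L = 4*L/5)
-199248/441517 + 302190/(V(-9) + 227*266) = -199248/441517 + 302190/((⅘)*(-9) + 227*266) = -199248*1/441517 + 302190/(-36/5 + 60382) = -199248/441517 + 302190/(301874/5) = -199248/441517 + 302190*(5/301874) = -199248/441517 + 755475/150937 = 303481160199/66641251429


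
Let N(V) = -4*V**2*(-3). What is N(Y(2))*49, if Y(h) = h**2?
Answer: 9408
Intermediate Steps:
N(V) = 12*V**2
N(Y(2))*49 = (12*(2**2)**2)*49 = (12*4**2)*49 = (12*16)*49 = 192*49 = 9408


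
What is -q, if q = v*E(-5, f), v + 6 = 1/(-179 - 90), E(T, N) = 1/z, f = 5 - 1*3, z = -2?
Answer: -1615/538 ≈ -3.0019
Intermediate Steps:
f = 2 (f = 5 - 3 = 2)
E(T, N) = -½ (E(T, N) = 1/(-2) = -½)
v = -1615/269 (v = -6 + 1/(-179 - 90) = -6 + 1/(-269) = -6 - 1/269 = -1615/269 ≈ -6.0037)
q = 1615/538 (q = -1615/269*(-½) = 1615/538 ≈ 3.0019)
-q = -1*1615/538 = -1615/538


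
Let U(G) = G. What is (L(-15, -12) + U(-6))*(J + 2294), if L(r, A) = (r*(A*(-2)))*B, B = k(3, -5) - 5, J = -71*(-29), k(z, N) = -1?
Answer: 9376362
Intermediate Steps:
J = 2059
B = -6 (B = -1 - 5 = -6)
L(r, A) = 12*A*r (L(r, A) = (r*(A*(-2)))*(-6) = (r*(-2*A))*(-6) = -2*A*r*(-6) = 12*A*r)
(L(-15, -12) + U(-6))*(J + 2294) = (12*(-12)*(-15) - 6)*(2059 + 2294) = (2160 - 6)*4353 = 2154*4353 = 9376362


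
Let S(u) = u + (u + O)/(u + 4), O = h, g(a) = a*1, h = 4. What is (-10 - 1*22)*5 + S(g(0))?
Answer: -159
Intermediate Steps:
g(a) = a
O = 4
S(u) = 1 + u (S(u) = u + (u + 4)/(u + 4) = u + (4 + u)/(4 + u) = u + 1 = 1 + u)
(-10 - 1*22)*5 + S(g(0)) = (-10 - 1*22)*5 + (1 + 0) = (-10 - 22)*5 + 1 = -32*5 + 1 = -160 + 1 = -159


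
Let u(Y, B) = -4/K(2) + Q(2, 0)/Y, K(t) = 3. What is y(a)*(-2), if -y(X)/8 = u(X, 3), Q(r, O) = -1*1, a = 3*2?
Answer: -24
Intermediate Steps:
a = 6
Q(r, O) = -1
u(Y, B) = -4/3 - 1/Y
y(X) = 32/3 + 8/X (y(X) = -8*(-4/3 - 1/X) = 32/3 + 8/X)
y(a)*(-2) = (32/3 + 8/6)*(-2) = (32/3 + 8*(⅙))*(-2) = (32/3 + 4/3)*(-2) = 12*(-2) = -24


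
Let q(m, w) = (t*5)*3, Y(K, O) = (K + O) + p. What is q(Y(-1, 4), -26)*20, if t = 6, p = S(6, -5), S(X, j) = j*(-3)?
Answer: 1800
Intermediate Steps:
S(X, j) = -3*j
p = 15 (p = -3*(-5) = 15)
Y(K, O) = 15 + K + O (Y(K, O) = (K + O) + 15 = 15 + K + O)
q(m, w) = 90 (q(m, w) = (6*5)*3 = 30*3 = 90)
q(Y(-1, 4), -26)*20 = 90*20 = 1800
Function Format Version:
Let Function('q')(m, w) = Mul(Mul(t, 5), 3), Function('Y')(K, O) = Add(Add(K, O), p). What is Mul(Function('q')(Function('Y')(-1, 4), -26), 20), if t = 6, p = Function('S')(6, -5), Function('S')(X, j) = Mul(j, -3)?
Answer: 1800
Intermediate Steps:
Function('S')(X, j) = Mul(-3, j)
p = 15 (p = Mul(-3, -5) = 15)
Function('Y')(K, O) = Add(15, K, O) (Function('Y')(K, O) = Add(Add(K, O), 15) = Add(15, K, O))
Function('q')(m, w) = 90 (Function('q')(m, w) = Mul(Mul(6, 5), 3) = Mul(30, 3) = 90)
Mul(Function('q')(Function('Y')(-1, 4), -26), 20) = Mul(90, 20) = 1800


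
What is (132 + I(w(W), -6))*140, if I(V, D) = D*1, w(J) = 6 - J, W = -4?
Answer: 17640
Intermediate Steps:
I(V, D) = D
(132 + I(w(W), -6))*140 = (132 - 6)*140 = 126*140 = 17640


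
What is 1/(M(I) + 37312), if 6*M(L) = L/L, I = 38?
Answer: 6/223873 ≈ 2.6801e-5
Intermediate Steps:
M(L) = ⅙ (M(L) = (L/L)/6 = (⅙)*1 = ⅙)
1/(M(I) + 37312) = 1/(⅙ + 37312) = 1/(223873/6) = 6/223873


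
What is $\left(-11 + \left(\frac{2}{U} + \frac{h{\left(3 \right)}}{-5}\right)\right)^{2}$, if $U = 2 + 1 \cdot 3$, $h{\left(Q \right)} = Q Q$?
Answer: $\frac{3844}{25} \approx 153.76$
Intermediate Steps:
$h{\left(Q \right)} = Q^{2}$
$U = 5$ ($U = 2 + 3 = 5$)
$\left(-11 + \left(\frac{2}{U} + \frac{h{\left(3 \right)}}{-5}\right)\right)^{2} = \left(-11 + \left(\frac{2}{5} + \frac{3^{2}}{-5}\right)\right)^{2} = \left(-11 + \left(2 \cdot \frac{1}{5} + 9 \left(- \frac{1}{5}\right)\right)\right)^{2} = \left(-11 + \left(\frac{2}{5} - \frac{9}{5}\right)\right)^{2} = \left(-11 - \frac{7}{5}\right)^{2} = \left(- \frac{62}{5}\right)^{2} = \frac{3844}{25}$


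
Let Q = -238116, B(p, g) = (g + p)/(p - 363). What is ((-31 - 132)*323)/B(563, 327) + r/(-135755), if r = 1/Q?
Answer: -34038039262988311/2876963944620 ≈ -11831.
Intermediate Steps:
B(p, g) = (g + p)/(-363 + p)
r = -1/238116 (r = 1/(-238116) = -1/238116 ≈ -4.1996e-6)
((-31 - 132)*323)/B(563, 327) + r/(-135755) = ((-31 - 132)*323)/(((327 + 563)/(-363 + 563))) - 1/238116/(-135755) = (-163*323)/((890/200)) - 1/238116*(-1/135755) = -52649/((1/200)*890) + 1/32325437580 = -52649/89/20 + 1/32325437580 = -52649*20/89 + 1/32325437580 = -1052980/89 + 1/32325437580 = -34038039262988311/2876963944620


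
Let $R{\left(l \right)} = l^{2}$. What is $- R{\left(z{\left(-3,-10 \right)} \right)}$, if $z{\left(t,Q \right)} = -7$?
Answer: $-49$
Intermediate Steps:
$- R{\left(z{\left(-3,-10 \right)} \right)} = - \left(-7\right)^{2} = \left(-1\right) 49 = -49$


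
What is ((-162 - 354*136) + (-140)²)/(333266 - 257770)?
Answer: -14353/37748 ≈ -0.38023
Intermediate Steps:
((-162 - 354*136) + (-140)²)/(333266 - 257770) = ((-162 - 48144) + 19600)/75496 = (-48306 + 19600)*(1/75496) = -28706*1/75496 = -14353/37748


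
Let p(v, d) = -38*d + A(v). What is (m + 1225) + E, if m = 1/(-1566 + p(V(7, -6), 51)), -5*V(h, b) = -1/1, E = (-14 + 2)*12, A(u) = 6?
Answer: 3781337/3498 ≈ 1081.0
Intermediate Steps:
E = -144 (E = -12*12 = -144)
V(h, b) = 1/5 (V(h, b) = -(-1)/(5*1) = -(-1)/5 = -1/5*(-1) = 1/5)
p(v, d) = 6 - 38*d (p(v, d) = -38*d + 6 = 6 - 38*d)
m = -1/3498 (m = 1/(-1566 + (6 - 38*51)) = 1/(-1566 + (6 - 1938)) = 1/(-1566 - 1932) = 1/(-3498) = -1/3498 ≈ -0.00028588)
(m + 1225) + E = (-1/3498 + 1225) - 144 = 4285049/3498 - 144 = 3781337/3498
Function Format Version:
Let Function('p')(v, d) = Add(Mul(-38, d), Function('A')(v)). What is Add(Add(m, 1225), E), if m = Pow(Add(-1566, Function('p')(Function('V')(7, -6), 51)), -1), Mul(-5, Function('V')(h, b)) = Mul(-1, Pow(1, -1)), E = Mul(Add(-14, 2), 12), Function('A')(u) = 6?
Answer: Rational(3781337, 3498) ≈ 1081.0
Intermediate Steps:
E = -144 (E = Mul(-12, 12) = -144)
Function('V')(h, b) = Rational(1, 5) (Function('V')(h, b) = Mul(Rational(-1, 5), Mul(-1, Pow(1, -1))) = Mul(Rational(-1, 5), Mul(-1, 1)) = Mul(Rational(-1, 5), -1) = Rational(1, 5))
Function('p')(v, d) = Add(6, Mul(-38, d)) (Function('p')(v, d) = Add(Mul(-38, d), 6) = Add(6, Mul(-38, d)))
m = Rational(-1, 3498) (m = Pow(Add(-1566, Add(6, Mul(-38, 51))), -1) = Pow(Add(-1566, Add(6, -1938)), -1) = Pow(Add(-1566, -1932), -1) = Pow(-3498, -1) = Rational(-1, 3498) ≈ -0.00028588)
Add(Add(m, 1225), E) = Add(Add(Rational(-1, 3498), 1225), -144) = Add(Rational(4285049, 3498), -144) = Rational(3781337, 3498)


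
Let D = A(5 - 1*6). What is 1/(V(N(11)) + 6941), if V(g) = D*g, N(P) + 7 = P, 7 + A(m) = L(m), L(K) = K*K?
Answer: 1/6917 ≈ 0.00014457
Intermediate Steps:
L(K) = K²
A(m) = -7 + m²
D = -6 (D = -7 + (5 - 1*6)² = -7 + (5 - 6)² = -7 + (-1)² = -7 + 1 = -6)
N(P) = -7 + P
V(g) = -6*g
1/(V(N(11)) + 6941) = 1/(-6*(-7 + 11) + 6941) = 1/(-6*4 + 6941) = 1/(-24 + 6941) = 1/6917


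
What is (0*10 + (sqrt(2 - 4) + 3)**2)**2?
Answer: (3 + I*sqrt(2))**4 ≈ -23.0 + 118.79*I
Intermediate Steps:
(0*10 + (sqrt(2 - 4) + 3)**2)**2 = (0 + (sqrt(-2) + 3)**2)**2 = (0 + (I*sqrt(2) + 3)**2)**2 = (0 + (3 + I*sqrt(2))**2)**2 = ((3 + I*sqrt(2))**2)**2 = (3 + I*sqrt(2))**4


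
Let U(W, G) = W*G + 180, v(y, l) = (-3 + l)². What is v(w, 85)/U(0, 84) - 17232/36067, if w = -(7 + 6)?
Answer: 59853187/1623015 ≈ 36.878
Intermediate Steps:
w = -13 (w = -1*13 = -13)
U(W, G) = 180 + G*W (U(W, G) = G*W + 180 = 180 + G*W)
v(w, 85)/U(0, 84) - 17232/36067 = (-3 + 85)²/(180 + 84*0) - 17232/36067 = 82²/(180 + 0) - 17232*1/36067 = 6724/180 - 17232/36067 = 6724*(1/180) - 17232/36067 = 1681/45 - 17232/36067 = 59853187/1623015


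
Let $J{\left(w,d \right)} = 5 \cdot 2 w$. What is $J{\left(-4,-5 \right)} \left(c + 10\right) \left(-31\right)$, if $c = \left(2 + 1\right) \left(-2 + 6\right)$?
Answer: $27280$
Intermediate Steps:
$c = 12$ ($c = 3 \cdot 4 = 12$)
$J{\left(w,d \right)} = 10 w$
$J{\left(-4,-5 \right)} \left(c + 10\right) \left(-31\right) = 10 \left(-4\right) \left(12 + 10\right) \left(-31\right) = \left(-40\right) 22 \left(-31\right) = \left(-880\right) \left(-31\right) = 27280$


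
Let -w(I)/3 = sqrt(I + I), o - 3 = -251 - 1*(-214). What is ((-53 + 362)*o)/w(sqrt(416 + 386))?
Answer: 1751*2**(1/4)*401**(3/4)/401 ≈ 465.33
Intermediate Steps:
o = -34 (o = 3 + (-251 - 1*(-214)) = 3 + (-251 + 214) = 3 - 37 = -34)
w(I) = -3*sqrt(2)*sqrt(I) (w(I) = -3*sqrt(I + I) = -3*sqrt(2)*sqrt(I))
((-53 + 362)*o)/w(sqrt(416 + 386)) = ((-53 + 362)*(-34))/((-3*sqrt(2)*sqrt(sqrt(416 + 386)))) = (309*(-34))/((-3*sqrt(2)*sqrt(sqrt(802)))) = -10506*(-2**(1/4)*401**(3/4)/2406) = -(-1751)*2**(1/4)*401**(3/4)/401 = 1751*2**(1/4)*401**(3/4)/401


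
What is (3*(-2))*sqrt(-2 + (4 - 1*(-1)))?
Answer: -6*sqrt(3) ≈ -10.392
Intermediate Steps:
(3*(-2))*sqrt(-2 + (4 - 1*(-1))) = -6*sqrt(-2 + (4 + 1)) = -6*sqrt(-2 + 5) = -6*sqrt(3)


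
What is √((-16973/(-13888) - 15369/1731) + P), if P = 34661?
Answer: √34769321108208197/1001672 ≈ 186.15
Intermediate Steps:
√((-16973/(-13888) - 15369/1731) + P) = √((-16973/(-13888) - 15369/1731) + 34661) = √((-16973*(-1/13888) - 15369*1/1731) + 34661) = √((16973/13888 - 5123/577) + 34661) = √(-61354803/8013376 + 34661) = √(277690270733/8013376) = √34769321108208197/1001672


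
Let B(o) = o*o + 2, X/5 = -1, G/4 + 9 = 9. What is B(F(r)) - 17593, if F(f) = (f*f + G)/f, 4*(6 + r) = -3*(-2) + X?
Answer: -280927/16 ≈ -17558.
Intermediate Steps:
G = 0 (G = -36 + 4*9 = -36 + 36 = 0)
X = -5 (X = 5*(-1) = -5)
r = -23/4 (r = -6 + (-3*(-2) - 5)/4 = -6 + (6 - 5)/4 = -6 + (¼)*1 = -6 + ¼ = -23/4 ≈ -5.7500)
F(f) = f (F(f) = (f*f + 0)/f = (f² + 0)/f = f²/f = f)
B(o) = 2 + o² (B(o) = o² + 2 = 2 + o²)
B(F(r)) - 17593 = (2 + (-23/4)²) - 17593 = (2 + 529/16) - 17593 = 561/16 - 17593 = -280927/16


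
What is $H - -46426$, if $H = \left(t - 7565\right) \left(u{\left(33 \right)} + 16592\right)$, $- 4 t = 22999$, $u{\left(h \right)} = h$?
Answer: $- \frac{885245171}{4} \approx -2.2131 \cdot 10^{8}$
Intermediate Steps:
$t = - \frac{22999}{4}$ ($t = \left(- \frac{1}{4}\right) 22999 = - \frac{22999}{4} \approx -5749.8$)
$H = - \frac{885430875}{4}$ ($H = \left(- \frac{22999}{4} - 7565\right) \left(33 + 16592\right) = \left(- \frac{53259}{4}\right) 16625 = - \frac{885430875}{4} \approx -2.2136 \cdot 10^{8}$)
$H - -46426 = - \frac{885430875}{4} - -46426 = - \frac{885430875}{4} + 46426 = - \frac{885245171}{4}$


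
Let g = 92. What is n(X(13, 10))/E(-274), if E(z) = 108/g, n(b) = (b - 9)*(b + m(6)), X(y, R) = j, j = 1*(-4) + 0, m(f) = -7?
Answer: 3289/27 ≈ 121.81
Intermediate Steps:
j = -4 (j = -4 + 0 = -4)
X(y, R) = -4
n(b) = (-9 + b)*(-7 + b) (n(b) = (b - 9)*(b - 7) = (-9 + b)*(-7 + b))
E(z) = 27/23 (E(z) = 108/92 = 108*(1/92) = 27/23)
n(X(13, 10))/E(-274) = (63 + (-4)² - 16*(-4))/(27/23) = (63 + 16 + 64)*(23/27) = 143*(23/27) = 3289/27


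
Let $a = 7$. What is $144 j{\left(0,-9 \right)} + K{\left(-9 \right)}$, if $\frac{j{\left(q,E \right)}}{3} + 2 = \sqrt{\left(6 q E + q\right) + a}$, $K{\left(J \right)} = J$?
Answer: $-873 + 432 \sqrt{7} \approx 269.96$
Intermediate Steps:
$j{\left(q,E \right)} = -6 + 3 \sqrt{7 + q + 6 E q}$ ($j{\left(q,E \right)} = -6 + 3 \sqrt{\left(6 q E + q\right) + 7} = -6 + 3 \sqrt{\left(6 E q + q\right) + 7} = -6 + 3 \sqrt{\left(q + 6 E q\right) + 7} = -6 + 3 \sqrt{7 + q + 6 E q}$)
$144 j{\left(0,-9 \right)} + K{\left(-9 \right)} = 144 \left(-6 + 3 \sqrt{7 + 0 + 6 \left(-9\right) 0}\right) - 9 = 144 \left(-6 + 3 \sqrt{7 + 0 + 0}\right) - 9 = 144 \left(-6 + 3 \sqrt{7}\right) - 9 = \left(-864 + 432 \sqrt{7}\right) - 9 = -873 + 432 \sqrt{7}$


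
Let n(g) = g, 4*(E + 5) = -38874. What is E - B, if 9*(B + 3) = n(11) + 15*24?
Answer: -175711/18 ≈ -9761.7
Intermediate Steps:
E = -19447/2 (E = -5 + (¼)*(-38874) = -5 - 19437/2 = -19447/2 ≈ -9723.5)
B = 344/9 (B = -3 + (11 + 15*24)/9 = -3 + (11 + 360)/9 = -3 + (⅑)*371 = -3 + 371/9 = 344/9 ≈ 38.222)
E - B = -19447/2 - 1*344/9 = -19447/2 - 344/9 = -175711/18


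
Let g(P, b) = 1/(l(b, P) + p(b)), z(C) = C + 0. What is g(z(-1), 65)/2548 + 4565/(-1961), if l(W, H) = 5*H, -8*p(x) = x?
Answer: -305333947/131161485 ≈ -2.3279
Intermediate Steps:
p(x) = -x/8
z(C) = C
g(P, b) = 1/(5*P - b/8)
g(z(-1), 65)/2548 + 4565/(-1961) = (8/(-1*65 + 40*(-1)))/2548 + 4565/(-1961) = (8/(-65 - 40))*(1/2548) + 4565*(-1/1961) = (8/(-105))*(1/2548) - 4565/1961 = (8*(-1/105))*(1/2548) - 4565/1961 = -8/105*1/2548 - 4565/1961 = -2/66885 - 4565/1961 = -305333947/131161485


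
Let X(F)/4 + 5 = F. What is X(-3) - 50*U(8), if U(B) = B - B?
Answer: -32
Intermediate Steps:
U(B) = 0
X(F) = -20 + 4*F
X(-3) - 50*U(8) = (-20 + 4*(-3)) - 50*0 = (-20 - 12) + 0 = -32 + 0 = -32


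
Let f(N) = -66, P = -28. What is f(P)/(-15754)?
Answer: 33/7877 ≈ 0.0041894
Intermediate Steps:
f(P)/(-15754) = -66/(-15754) = -66*(-1/15754) = 33/7877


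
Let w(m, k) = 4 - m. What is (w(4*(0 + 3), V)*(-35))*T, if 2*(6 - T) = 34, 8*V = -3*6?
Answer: -3080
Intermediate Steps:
V = -9/4 (V = (-3*6)/8 = (⅛)*(-18) = -9/4 ≈ -2.2500)
T = -11 (T = 6 - ½*34 = 6 - 17 = -11)
(w(4*(0 + 3), V)*(-35))*T = ((4 - 4*(0 + 3))*(-35))*(-11) = ((4 - 4*3)*(-35))*(-11) = ((4 - 1*12)*(-35))*(-11) = ((4 - 12)*(-35))*(-11) = -8*(-35)*(-11) = 280*(-11) = -3080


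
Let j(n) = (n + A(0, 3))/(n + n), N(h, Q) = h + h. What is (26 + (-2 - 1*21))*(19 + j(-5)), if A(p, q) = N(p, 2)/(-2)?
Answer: 117/2 ≈ 58.500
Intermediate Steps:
N(h, Q) = 2*h
A(p, q) = -p (A(p, q) = (2*p)/(-2) = (2*p)*(-1/2) = -p)
j(n) = 1/2 (j(n) = (n - 1*0)/(n + n) = (n + 0)/((2*n)) = n*(1/(2*n)) = 1/2)
(26 + (-2 - 1*21))*(19 + j(-5)) = (26 + (-2 - 1*21))*(19 + 1/2) = (26 + (-2 - 21))*(39/2) = (26 - 23)*(39/2) = 3*(39/2) = 117/2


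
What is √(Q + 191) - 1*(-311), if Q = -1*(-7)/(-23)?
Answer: 311 + √100878/23 ≈ 324.81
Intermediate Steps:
Q = -7/23 (Q = 7*(-1/23) = -7/23 ≈ -0.30435)
√(Q + 191) - 1*(-311) = √(-7/23 + 191) - 1*(-311) = √(4386/23) + 311 = √100878/23 + 311 = 311 + √100878/23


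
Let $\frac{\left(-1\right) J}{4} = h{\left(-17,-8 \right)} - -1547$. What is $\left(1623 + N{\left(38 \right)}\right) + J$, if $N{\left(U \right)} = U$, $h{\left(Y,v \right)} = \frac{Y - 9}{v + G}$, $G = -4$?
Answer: $- \frac{13607}{3} \approx -4535.7$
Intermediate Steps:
$h{\left(Y,v \right)} = \frac{-9 + Y}{-4 + v}$ ($h{\left(Y,v \right)} = \frac{Y - 9}{v - 4} = \frac{-9 + Y}{-4 + v}$)
$J = - \frac{18590}{3}$ ($J = - 4 \left(\frac{-9 - 17}{-4 - 8} - -1547\right) = - 4 \left(\frac{1}{-12} \left(-26\right) + 1547\right) = - 4 \left(\left(- \frac{1}{12}\right) \left(-26\right) + 1547\right) = - 4 \left(\frac{13}{6} + 1547\right) = \left(-4\right) \frac{9295}{6} = - \frac{18590}{3} \approx -6196.7$)
$\left(1623 + N{\left(38 \right)}\right) + J = \left(1623 + 38\right) - \frac{18590}{3} = 1661 - \frac{18590}{3} = - \frac{13607}{3}$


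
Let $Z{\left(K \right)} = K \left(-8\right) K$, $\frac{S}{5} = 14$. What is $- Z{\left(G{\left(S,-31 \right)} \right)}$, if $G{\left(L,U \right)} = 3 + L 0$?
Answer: $72$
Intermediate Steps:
$S = 70$ ($S = 5 \cdot 14 = 70$)
$G{\left(L,U \right)} = 3$ ($G{\left(L,U \right)} = 3 + 0 = 3$)
$Z{\left(K \right)} = - 8 K^{2}$ ($Z{\left(K \right)} = - 8 K K = - 8 K^{2}$)
$- Z{\left(G{\left(S,-31 \right)} \right)} = - \left(-8\right) 3^{2} = - \left(-8\right) 9 = \left(-1\right) \left(-72\right) = 72$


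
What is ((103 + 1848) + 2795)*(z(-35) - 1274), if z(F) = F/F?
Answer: -6041658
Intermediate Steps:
z(F) = 1
((103 + 1848) + 2795)*(z(-35) - 1274) = ((103 + 1848) + 2795)*(1 - 1274) = (1951 + 2795)*(-1273) = 4746*(-1273) = -6041658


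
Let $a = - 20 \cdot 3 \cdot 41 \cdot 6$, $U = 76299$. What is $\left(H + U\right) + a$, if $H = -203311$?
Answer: $-141772$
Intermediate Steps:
$a = -14760$ ($a = \left(-20\right) 123 \cdot 6 = \left(-2460\right) 6 = -14760$)
$\left(H + U\right) + a = \left(-203311 + 76299\right) - 14760 = -127012 - 14760 = -141772$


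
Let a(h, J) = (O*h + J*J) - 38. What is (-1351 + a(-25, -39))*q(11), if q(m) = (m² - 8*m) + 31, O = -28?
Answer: 53248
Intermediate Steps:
q(m) = 31 + m² - 8*m
a(h, J) = -38 + J² - 28*h (a(h, J) = (-28*h + J*J) - 38 = (-28*h + J²) - 38 = (J² - 28*h) - 38 = -38 + J² - 28*h)
(-1351 + a(-25, -39))*q(11) = (-1351 + (-38 + (-39)² - 28*(-25)))*(31 + 11² - 8*11) = (-1351 + (-38 + 1521 + 700))*(31 + 121 - 88) = (-1351 + 2183)*64 = 832*64 = 53248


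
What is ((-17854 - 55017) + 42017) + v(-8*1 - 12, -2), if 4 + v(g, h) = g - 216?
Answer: -31094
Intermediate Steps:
v(g, h) = -220 + g (v(g, h) = -4 + (g - 216) = -4 + (-216 + g) = -220 + g)
((-17854 - 55017) + 42017) + v(-8*1 - 12, -2) = ((-17854 - 55017) + 42017) + (-220 + (-8*1 - 12)) = (-72871 + 42017) + (-220 + (-8 - 12)) = -30854 + (-220 - 20) = -30854 - 240 = -31094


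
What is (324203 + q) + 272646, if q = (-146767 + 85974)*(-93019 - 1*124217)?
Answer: 13207024997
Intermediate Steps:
q = 13206428148 (q = -60793*(-93019 - 124217) = -60793*(-217236) = 13206428148)
(324203 + q) + 272646 = (324203 + 13206428148) + 272646 = 13206752351 + 272646 = 13207024997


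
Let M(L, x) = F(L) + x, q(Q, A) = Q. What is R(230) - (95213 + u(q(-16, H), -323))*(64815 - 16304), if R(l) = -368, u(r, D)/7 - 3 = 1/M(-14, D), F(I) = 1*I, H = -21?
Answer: -1556904929877/337 ≈ -4.6199e+9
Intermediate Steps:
F(I) = I
M(L, x) = L + x
u(r, D) = 21 + 7/(-14 + D)
R(230) - (95213 + u(q(-16, H), -323))*(64815 - 16304) = -368 - (95213 + 7*(-41 + 3*(-323))/(-14 - 323))*(64815 - 16304) = -368 - (95213 + 7*(-41 - 969)/(-337))*48511 = -368 - (95213 + 7*(-1/337)*(-1010))*48511 = -368 - (95213 + 7070/337)*48511 = -368 - 32093851*48511/337 = -368 - 1*1556904805861/337 = -368 - 1556904805861/337 = -1556904929877/337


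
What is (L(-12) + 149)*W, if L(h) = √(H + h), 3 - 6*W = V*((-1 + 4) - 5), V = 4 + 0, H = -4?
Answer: 1639/6 + 22*I/3 ≈ 273.17 + 7.3333*I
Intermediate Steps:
V = 4
W = 11/6 (W = ½ - 2*((-1 + 4) - 5)/3 = ½ - 2*(3 - 5)/3 = ½ - 2*(-2)/3 = ½ - ⅙*(-8) = ½ + 4/3 = 11/6 ≈ 1.8333)
L(h) = √(-4 + h)
(L(-12) + 149)*W = (√(-4 - 12) + 149)*(11/6) = (√(-16) + 149)*(11/6) = (4*I + 149)*(11/6) = (149 + 4*I)*(11/6) = 1639/6 + 22*I/3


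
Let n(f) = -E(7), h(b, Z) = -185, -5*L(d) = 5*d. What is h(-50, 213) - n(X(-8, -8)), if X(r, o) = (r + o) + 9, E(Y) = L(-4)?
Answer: -181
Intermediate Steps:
L(d) = -d
E(Y) = 4 (E(Y) = -1*(-4) = 4)
X(r, o) = 9 + o + r (X(r, o) = (o + r) + 9 = 9 + o + r)
n(f) = -4 (n(f) = -1*4 = -4)
h(-50, 213) - n(X(-8, -8)) = -185 - 1*(-4) = -185 + 4 = -181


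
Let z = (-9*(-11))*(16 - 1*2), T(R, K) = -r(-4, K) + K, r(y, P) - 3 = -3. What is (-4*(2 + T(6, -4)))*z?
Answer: 11088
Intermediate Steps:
r(y, P) = 0 (r(y, P) = 3 - 3 = 0)
T(R, K) = K (T(R, K) = -1*0 + K = 0 + K = K)
z = 1386 (z = 99*(16 - 2) = 99*14 = 1386)
(-4*(2 + T(6, -4)))*z = -4*(2 - 4)*1386 = -4*(-2)*1386 = 8*1386 = 11088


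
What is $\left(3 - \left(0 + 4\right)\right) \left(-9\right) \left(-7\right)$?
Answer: $-63$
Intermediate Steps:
$\left(3 - \left(0 + 4\right)\right) \left(-9\right) \left(-7\right) = \left(3 - 4\right) \left(-9\right) \left(-7\right) = \left(-1\right) \left(-9\right) \left(-7\right) = 9 \left(-7\right) = -63$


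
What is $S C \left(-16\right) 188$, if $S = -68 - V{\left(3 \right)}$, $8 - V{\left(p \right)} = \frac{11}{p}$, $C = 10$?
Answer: $\frac{6527360}{3} \approx 2.1758 \cdot 10^{6}$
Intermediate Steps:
$V{\left(p \right)} = 8 - \frac{11}{p}$
$S = - \frac{217}{3}$ ($S = -68 - \left(8 - \frac{11}{3}\right) = -68 - \frac{13}{3} = - \frac{217}{3} \approx -72.333$)
$S C \left(-16\right) 188 = - \frac{217 \cdot 10 \left(-16\right)}{3} \cdot 188 = \left(- \frac{217}{3}\right) \left(-160\right) 188 = \frac{34720}{3} \cdot 188 = \frac{6527360}{3}$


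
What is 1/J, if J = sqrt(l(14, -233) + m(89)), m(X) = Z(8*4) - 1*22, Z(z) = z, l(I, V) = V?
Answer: -I*sqrt(223)/223 ≈ -0.066965*I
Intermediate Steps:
m(X) = 10 (m(X) = 8*4 - 1*22 = 32 - 22 = 10)
J = I*sqrt(223) (J = sqrt(-233 + 10) = sqrt(-223) = I*sqrt(223) ≈ 14.933*I)
1/J = 1/(I*sqrt(223)) = -I*sqrt(223)/223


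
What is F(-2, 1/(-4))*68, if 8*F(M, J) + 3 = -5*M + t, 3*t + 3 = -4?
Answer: 119/3 ≈ 39.667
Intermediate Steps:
t = -7/3 (t = -1 + (1/3)*(-4) = -1 - 4/3 = -7/3 ≈ -2.3333)
F(M, J) = -2/3 - 5*M/8 (F(M, J) = -3/8 + (-5*M - 7/3)/8 = -3/8 + (-7/3 - 5*M)/8 = -3/8 + (-7/24 - 5*M/8) = -2/3 - 5*M/8)
F(-2, 1/(-4))*68 = (-2/3 - 5/8*(-2))*68 = (-2/3 + 5/4)*68 = (7/12)*68 = 119/3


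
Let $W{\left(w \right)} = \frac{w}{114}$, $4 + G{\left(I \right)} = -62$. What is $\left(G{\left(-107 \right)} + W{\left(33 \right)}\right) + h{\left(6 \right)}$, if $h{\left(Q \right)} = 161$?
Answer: $\frac{3621}{38} \approx 95.289$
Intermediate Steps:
$G{\left(I \right)} = -66$ ($G{\left(I \right)} = -4 - 62 = -66$)
$W{\left(w \right)} = \frac{w}{114}$ ($W{\left(w \right)} = w \frac{1}{114} = \frac{w}{114}$)
$\left(G{\left(-107 \right)} + W{\left(33 \right)}\right) + h{\left(6 \right)} = \left(-66 + \frac{1}{114} \cdot 33\right) + 161 = \left(-66 + \frac{11}{38}\right) + 161 = - \frac{2497}{38} + 161 = \frac{3621}{38}$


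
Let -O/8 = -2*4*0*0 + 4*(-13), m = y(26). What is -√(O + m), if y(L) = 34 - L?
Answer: -2*√106 ≈ -20.591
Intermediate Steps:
m = 8 (m = 34 - 1*26 = 34 - 26 = 8)
O = 416 (O = -8*(-2*4*0*0 + 4*(-13)) = -8*(-0*0 - 52) = -8*(-2*0 - 52) = -8*(0 - 52) = -8*(-52) = 416)
-√(O + m) = -√(416 + 8) = -√424 = -2*√106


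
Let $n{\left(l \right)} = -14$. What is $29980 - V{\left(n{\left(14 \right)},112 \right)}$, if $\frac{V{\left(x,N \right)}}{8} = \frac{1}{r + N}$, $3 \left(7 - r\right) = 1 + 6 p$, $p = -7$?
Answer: $\frac{5966008}{199} \approx 29980.0$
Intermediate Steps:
$r = \frac{62}{3}$ ($r = 7 - \frac{1 + 6 \left(-7\right)}{3} = 7 - \frac{1 - 42}{3} = 7 - - \frac{41}{3} = 7 + \frac{41}{3} = \frac{62}{3} \approx 20.667$)
$V{\left(x,N \right)} = \frac{8}{\frac{62}{3} + N}$
$29980 - V{\left(n{\left(14 \right)},112 \right)} = 29980 - \frac{24}{62 + 3 \cdot 112} = 29980 - \frac{24}{62 + 336} = 29980 - \frac{24}{398} = 29980 - 24 \cdot \frac{1}{398} = 29980 - \frac{12}{199} = \frac{5966008}{199}$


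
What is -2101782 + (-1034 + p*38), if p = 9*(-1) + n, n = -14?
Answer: -2103690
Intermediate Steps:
p = -23 (p = 9*(-1) - 14 = -9 - 14 = -23)
-2101782 + (-1034 + p*38) = -2101782 + (-1034 - 23*38) = -2101782 + (-1034 - 874) = -2101782 - 1908 = -2103690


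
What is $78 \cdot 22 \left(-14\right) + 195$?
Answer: $-23829$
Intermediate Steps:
$78 \cdot 22 \left(-14\right) + 195 = 78 \left(-308\right) + 195 = -24024 + 195 = -23829$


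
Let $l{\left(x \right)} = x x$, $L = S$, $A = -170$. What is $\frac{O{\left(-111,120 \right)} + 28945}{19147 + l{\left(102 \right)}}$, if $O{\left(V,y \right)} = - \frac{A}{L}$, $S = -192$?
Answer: $\frac{95815}{97824} \approx 0.97946$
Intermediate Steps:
$L = -192$
$l{\left(x \right)} = x^{2}$
$O{\left(V,y \right)} = - \frac{85}{96}$ ($O{\left(V,y \right)} = - \frac{-170}{-192} = - \frac{\left(-170\right) \left(-1\right)}{192} = \left(-1\right) \frac{85}{96} = - \frac{85}{96}$)
$\frac{O{\left(-111,120 \right)} + 28945}{19147 + l{\left(102 \right)}} = \frac{- \frac{85}{96} + 28945}{19147 + 102^{2}} = \frac{2778635}{96 \left(19147 + 10404\right)} = \frac{2778635}{96 \cdot 29551} = \frac{2778635}{96} \cdot \frac{1}{29551} = \frac{95815}{97824}$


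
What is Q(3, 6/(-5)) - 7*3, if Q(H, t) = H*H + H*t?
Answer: -78/5 ≈ -15.600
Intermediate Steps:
Q(H, t) = H² + H*t
Q(3, 6/(-5)) - 7*3 = 3*(3 + 6/(-5)) - 7*3 = 3*(3 + 6*(-⅕)) - 21 = 3*(3 - 6/5) - 21 = 3*(9/5) - 21 = 27/5 - 21 = -78/5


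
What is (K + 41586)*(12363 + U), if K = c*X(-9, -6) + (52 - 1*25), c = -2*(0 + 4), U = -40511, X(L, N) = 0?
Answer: -1171322724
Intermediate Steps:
c = -8 (c = -2*4 = -8)
K = 27 (K = -8*0 + (52 - 1*25) = 0 + (52 - 25) = 0 + 27 = 27)
(K + 41586)*(12363 + U) = (27 + 41586)*(12363 - 40511) = 41613*(-28148) = -1171322724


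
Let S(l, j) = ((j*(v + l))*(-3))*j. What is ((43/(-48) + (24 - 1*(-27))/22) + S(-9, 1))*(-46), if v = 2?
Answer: -272297/264 ≈ -1031.4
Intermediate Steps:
S(l, j) = -3*j²*(2 + l) (S(l, j) = ((j*(2 + l))*(-3))*j = (-3*j*(2 + l))*j = -3*j²*(2 + l))
((43/(-48) + (24 - 1*(-27))/22) + S(-9, 1))*(-46) = ((43/(-48) + (24 - 1*(-27))/22) + 3*1²*(-2 - 1*(-9)))*(-46) = ((43*(-1/48) + (24 + 27)*(1/22)) + 3*1*(-2 + 9))*(-46) = ((-43/48 + 51*(1/22)) + 3*1*7)*(-46) = ((-43/48 + 51/22) + 21)*(-46) = (751/528 + 21)*(-46) = (11839/528)*(-46) = -272297/264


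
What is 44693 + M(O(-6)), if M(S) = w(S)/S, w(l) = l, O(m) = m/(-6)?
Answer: 44694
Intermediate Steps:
O(m) = -m/6 (O(m) = m*(-1/6) = -m/6)
M(S) = 1 (M(S) = S/S = 1)
44693 + M(O(-6)) = 44693 + 1 = 44694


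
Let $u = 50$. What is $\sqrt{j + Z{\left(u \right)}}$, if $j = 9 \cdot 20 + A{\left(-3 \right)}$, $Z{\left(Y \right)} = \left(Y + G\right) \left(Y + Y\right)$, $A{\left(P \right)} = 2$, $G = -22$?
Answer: $\sqrt{2982} \approx 54.608$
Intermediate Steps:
$Z{\left(Y \right)} = 2 Y \left(-22 + Y\right)$ ($Z{\left(Y \right)} = \left(Y - 22\right) \left(Y + Y\right) = \left(-22 + Y\right) 2 Y = 2 Y \left(-22 + Y\right)$)
$j = 182$ ($j = 9 \cdot 20 + 2 = 180 + 2 = 182$)
$\sqrt{j + Z{\left(u \right)}} = \sqrt{182 + 2 \cdot 50 \left(-22 + 50\right)} = \sqrt{182 + 2 \cdot 50 \cdot 28} = \sqrt{182 + 2800} = \sqrt{2982}$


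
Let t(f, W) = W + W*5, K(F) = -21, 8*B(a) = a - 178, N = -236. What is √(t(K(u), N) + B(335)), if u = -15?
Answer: I*√22342/4 ≈ 37.368*I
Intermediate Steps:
B(a) = -89/4 + a/8 (B(a) = (a - 178)/8 = (-178 + a)/8 = -89/4 + a/8)
t(f, W) = 6*W (t(f, W) = W + 5*W = 6*W)
√(t(K(u), N) + B(335)) = √(6*(-236) + (-89/4 + (⅛)*335)) = √(-1416 + (-89/4 + 335/8)) = √(-1416 + 157/8) = √(-11171/8) = I*√22342/4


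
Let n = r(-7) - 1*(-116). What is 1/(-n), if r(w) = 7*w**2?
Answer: -1/459 ≈ -0.0021787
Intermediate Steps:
n = 459 (n = 7*(-7)**2 - 1*(-116) = 7*49 + 116 = 343 + 116 = 459)
1/(-n) = 1/(-1*459) = 1/(-459) = -1/459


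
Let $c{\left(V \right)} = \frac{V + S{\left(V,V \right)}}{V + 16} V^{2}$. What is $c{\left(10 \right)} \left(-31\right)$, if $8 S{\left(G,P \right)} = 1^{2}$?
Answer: $- \frac{62775}{52} \approx -1207.2$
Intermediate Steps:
$S{\left(G,P \right)} = \frac{1}{8}$ ($S{\left(G,P \right)} = \frac{1^{2}}{8} = \frac{1}{8} \cdot 1 = \frac{1}{8}$)
$c{\left(V \right)} = \frac{V^{2} \left(\frac{1}{8} + V\right)}{16 + V}$ ($c{\left(V \right)} = \frac{V + \frac{1}{8}}{V + 16} V^{2} = \frac{\frac{1}{8} + V}{16 + V} V^{2} = \frac{V^{2} \left(\frac{1}{8} + V\right)}{16 + V}$)
$c{\left(10 \right)} \left(-31\right) = \frac{10^{2} \left(\frac{1}{8} + 10\right)}{16 + 10} \left(-31\right) = 100 \cdot \frac{1}{26} \cdot \frac{81}{8} \left(-31\right) = \frac{2025}{52} \left(-31\right) = - \frac{62775}{52}$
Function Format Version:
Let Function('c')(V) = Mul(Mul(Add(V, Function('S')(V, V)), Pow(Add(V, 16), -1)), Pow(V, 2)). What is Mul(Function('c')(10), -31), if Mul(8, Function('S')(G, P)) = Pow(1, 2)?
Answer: Rational(-62775, 52) ≈ -1207.2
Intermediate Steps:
Function('S')(G, P) = Rational(1, 8) (Function('S')(G, P) = Mul(Rational(1, 8), Pow(1, 2)) = Mul(Rational(1, 8), 1) = Rational(1, 8))
Function('c')(V) = Mul(Pow(V, 2), Pow(Add(16, V), -1), Add(Rational(1, 8), V)) (Function('c')(V) = Mul(Mul(Add(V, Rational(1, 8)), Pow(Add(V, 16), -1)), Pow(V, 2)) = Mul(Mul(Add(Rational(1, 8), V), Pow(Add(16, V), -1)), Pow(V, 2)) = Mul(Mul(Pow(Add(16, V), -1), Add(Rational(1, 8), V)), Pow(V, 2)) = Mul(Pow(V, 2), Pow(Add(16, V), -1), Add(Rational(1, 8), V)))
Mul(Function('c')(10), -31) = Mul(Mul(Pow(10, 2), Pow(Add(16, 10), -1), Add(Rational(1, 8), 10)), -31) = Mul(Mul(100, Pow(26, -1), Rational(81, 8)), -31) = Mul(Mul(100, Rational(1, 26), Rational(81, 8)), -31) = Mul(Rational(2025, 52), -31) = Rational(-62775, 52)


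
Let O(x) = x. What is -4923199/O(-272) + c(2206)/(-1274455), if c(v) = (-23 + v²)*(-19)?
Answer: 6299545203929/346651760 ≈ 18173.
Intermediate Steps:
c(v) = 437 - 19*v²
-4923199/O(-272) + c(2206)/(-1274455) = -4923199/(-272) + (437 - 19*2206²)/(-1274455) = -4923199*(-1/272) + (437 - 19*4866436)*(-1/1274455) = 4923199/272 + (437 - 92462284)*(-1/1274455) = 4923199/272 - 92461847*(-1/1274455) = 4923199/272 + 92461847/1274455 = 6299545203929/346651760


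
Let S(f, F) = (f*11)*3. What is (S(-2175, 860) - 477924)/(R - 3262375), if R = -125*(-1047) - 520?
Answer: 549699/3132020 ≈ 0.17551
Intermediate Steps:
R = 130355 (R = 130875 - 520 = 130355)
S(f, F) = 33*f (S(f, F) = (11*f)*3 = 33*f)
(S(-2175, 860) - 477924)/(R - 3262375) = (33*(-2175) - 477924)/(130355 - 3262375) = (-71775 - 477924)/(-3132020) = -549699*(-1/3132020) = 549699/3132020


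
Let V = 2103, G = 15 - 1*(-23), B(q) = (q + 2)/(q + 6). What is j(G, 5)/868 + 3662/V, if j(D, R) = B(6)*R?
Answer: 1592813/912702 ≈ 1.7452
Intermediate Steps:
B(q) = (2 + q)/(6 + q)
G = 38 (G = 15 + 23 = 38)
j(D, R) = 2*R/3 (j(D, R) = ((2 + 6)/(6 + 6))*R = (8/12)*R = ((1/12)*8)*R = 2*R/3)
j(G, 5)/868 + 3662/V = ((2/3)*5)/868 + 3662/2103 = (10/3)*(1/868) + 3662*(1/2103) = 5/1302 + 3662/2103 = 1592813/912702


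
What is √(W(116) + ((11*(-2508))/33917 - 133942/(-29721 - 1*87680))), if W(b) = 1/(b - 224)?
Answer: √1634833261139971971741/71674014906 ≈ 0.56412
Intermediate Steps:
W(b) = 1/(-224 + b)
√(W(116) + ((11*(-2508))/33917 - 133942/(-29721 - 1*87680))) = √(1/(-224 + 116) + ((11*(-2508))/33917 - 133942/(-29721 - 1*87680))) = √(1/(-108) + (-27588*1/33917 - 133942/(-29721 - 87680))) = √(-1/108 + (-27588/33917 - 133942/(-117401))) = √(-1/108 + (-27588/33917 - 133942*(-1/117401))) = √(-1/108 + (-27588/33917 + 133942/117401)) = √(-1/108 + 1304052026/3981889717) = √(136855729091/430044089436) = √1634833261139971971741/71674014906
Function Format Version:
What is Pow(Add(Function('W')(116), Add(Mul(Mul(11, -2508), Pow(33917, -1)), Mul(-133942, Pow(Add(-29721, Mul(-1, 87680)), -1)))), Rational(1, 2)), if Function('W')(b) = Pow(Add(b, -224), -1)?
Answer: Mul(Rational(1, 71674014906), Pow(1634833261139971971741, Rational(1, 2))) ≈ 0.56412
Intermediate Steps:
Function('W')(b) = Pow(Add(-224, b), -1)
Pow(Add(Function('W')(116), Add(Mul(Mul(11, -2508), Pow(33917, -1)), Mul(-133942, Pow(Add(-29721, Mul(-1, 87680)), -1)))), Rational(1, 2)) = Pow(Add(Pow(Add(-224, 116), -1), Add(Mul(Mul(11, -2508), Pow(33917, -1)), Mul(-133942, Pow(Add(-29721, Mul(-1, 87680)), -1)))), Rational(1, 2)) = Pow(Add(Pow(-108, -1), Add(Mul(-27588, Rational(1, 33917)), Mul(-133942, Pow(Add(-29721, -87680), -1)))), Rational(1, 2)) = Pow(Add(Rational(-1, 108), Add(Rational(-27588, 33917), Mul(-133942, Pow(-117401, -1)))), Rational(1, 2)) = Pow(Add(Rational(-1, 108), Add(Rational(-27588, 33917), Mul(-133942, Rational(-1, 117401)))), Rational(1, 2)) = Pow(Add(Rational(-1, 108), Add(Rational(-27588, 33917), Rational(133942, 117401))), Rational(1, 2)) = Pow(Add(Rational(-1, 108), Rational(1304052026, 3981889717)), Rational(1, 2)) = Pow(Rational(136855729091, 430044089436), Rational(1, 2)) = Mul(Rational(1, 71674014906), Pow(1634833261139971971741, Rational(1, 2)))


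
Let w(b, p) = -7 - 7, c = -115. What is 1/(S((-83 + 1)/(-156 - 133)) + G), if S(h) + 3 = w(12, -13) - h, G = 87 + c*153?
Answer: -289/5064807 ≈ -5.7060e-5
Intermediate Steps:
G = -17508 (G = 87 - 115*153 = 87 - 17595 = -17508)
w(b, p) = -14
S(h) = -17 - h (S(h) = -3 + (-14 - h) = -17 - h)
1/(S((-83 + 1)/(-156 - 133)) + G) = 1/((-17 - (-83 + 1)/(-156 - 133)) - 17508) = 1/((-17 - (-82)/(-289)) - 17508) = 1/((-17 - (-82)*(-1)/289) - 17508) = 1/((-17 - 1*82/289) - 17508) = 1/((-17 - 82/289) - 17508) = 1/(-4995/289 - 17508) = 1/(-5064807/289) = -289/5064807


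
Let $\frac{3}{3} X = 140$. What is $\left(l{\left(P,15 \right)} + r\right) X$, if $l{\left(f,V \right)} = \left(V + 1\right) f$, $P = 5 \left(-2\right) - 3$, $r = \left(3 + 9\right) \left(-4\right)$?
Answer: $-35840$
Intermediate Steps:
$r = -48$ ($r = 12 \left(-4\right) = -48$)
$P = -13$ ($P = -10 - 3 = -13$)
$X = 140$
$l{\left(f,V \right)} = f \left(1 + V\right)$ ($l{\left(f,V \right)} = \left(1 + V\right) f = f \left(1 + V\right)$)
$\left(l{\left(P,15 \right)} + r\right) X = \left(- 13 \left(1 + 15\right) - 48\right) 140 = \left(\left(-13\right) 16 - 48\right) 140 = \left(-208 - 48\right) 140 = \left(-256\right) 140 = -35840$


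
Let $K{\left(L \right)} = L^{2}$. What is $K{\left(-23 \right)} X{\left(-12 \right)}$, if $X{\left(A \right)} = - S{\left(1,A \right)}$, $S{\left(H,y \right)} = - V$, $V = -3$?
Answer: $-1587$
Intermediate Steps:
$S{\left(H,y \right)} = 3$ ($S{\left(H,y \right)} = \left(-1\right) \left(-3\right) = 3$)
$X{\left(A \right)} = -3$ ($X{\left(A \right)} = \left(-1\right) 3 = -3$)
$K{\left(-23 \right)} X{\left(-12 \right)} = \left(-23\right)^{2} \left(-3\right) = 529 \left(-3\right) = -1587$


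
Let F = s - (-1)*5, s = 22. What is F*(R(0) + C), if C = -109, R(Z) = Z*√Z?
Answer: -2943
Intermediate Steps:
R(Z) = Z^(3/2)
F = 27 (F = 22 - (-1)*5 = 22 - 1*(-5) = 22 + 5 = 27)
F*(R(0) + C) = 27*(0^(3/2) - 109) = 27*(0 - 109) = 27*(-109) = -2943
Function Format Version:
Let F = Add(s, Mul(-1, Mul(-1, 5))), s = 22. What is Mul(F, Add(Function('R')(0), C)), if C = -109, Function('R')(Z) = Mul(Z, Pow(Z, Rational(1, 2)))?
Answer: -2943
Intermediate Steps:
Function('R')(Z) = Pow(Z, Rational(3, 2))
F = 27 (F = Add(22, Mul(-1, Mul(-1, 5))) = Add(22, Mul(-1, -5)) = Add(22, 5) = 27)
Mul(F, Add(Function('R')(0), C)) = Mul(27, Add(Pow(0, Rational(3, 2)), -109)) = Mul(27, Add(0, -109)) = Mul(27, -109) = -2943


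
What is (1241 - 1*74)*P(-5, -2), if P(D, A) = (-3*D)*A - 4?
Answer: -39678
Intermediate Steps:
P(D, A) = -4 - 3*A*D (P(D, A) = -3*A*D - 4 = -4 - 3*A*D)
(1241 - 1*74)*P(-5, -2) = (1241 - 1*74)*(-4 - 3*(-2)*(-5)) = (1241 - 74)*(-4 - 30) = 1167*(-34) = -39678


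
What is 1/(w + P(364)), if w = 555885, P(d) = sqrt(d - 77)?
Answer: 555885/309008132938 - sqrt(287)/309008132938 ≈ 1.7989e-6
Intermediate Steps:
P(d) = sqrt(-77 + d)
1/(w + P(364)) = 1/(555885 + sqrt(-77 + 364)) = 1/(555885 + sqrt(287))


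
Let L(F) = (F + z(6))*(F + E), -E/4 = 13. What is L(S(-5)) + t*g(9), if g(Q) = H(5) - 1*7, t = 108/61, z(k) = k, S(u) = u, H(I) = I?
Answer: -3693/61 ≈ -60.541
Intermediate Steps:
E = -52 (E = -4*13 = -52)
t = 108/61 (t = 108*(1/61) = 108/61 ≈ 1.7705)
g(Q) = -2 (g(Q) = 5 - 1*7 = 5 - 7 = -2)
L(F) = (-52 + F)*(6 + F) (L(F) = (F + 6)*(F - 52) = (6 + F)*(-52 + F) = (-52 + F)*(6 + F))
L(S(-5)) + t*g(9) = (-312 + (-5)**2 - 46*(-5)) + (108/61)*(-2) = (-312 + 25 + 230) - 216/61 = -57 - 216/61 = -3693/61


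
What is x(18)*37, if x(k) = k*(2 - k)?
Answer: -10656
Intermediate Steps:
x(18)*37 = (18*(2 - 1*18))*37 = (18*(2 - 18))*37 = (18*(-16))*37 = -288*37 = -10656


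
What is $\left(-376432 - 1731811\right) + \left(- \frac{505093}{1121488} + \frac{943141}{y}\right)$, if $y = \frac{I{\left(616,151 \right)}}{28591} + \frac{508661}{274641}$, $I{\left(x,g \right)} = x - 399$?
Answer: $- \frac{226040813557594604853}{141179133195664} \approx -1.6011 \cdot 10^{6}$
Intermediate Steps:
$I{\left(x,g \right)} = -399 + x$
$y = \frac{14602723748}{7852260831}$ ($y = \frac{-399 + 616}{28591} + \frac{508661}{274641} = 217 \cdot \frac{1}{28591} + 508661 \cdot \frac{1}{274641} = \frac{217}{28591} + \frac{508661}{274641} = \frac{14602723748}{7852260831} \approx 1.8597$)
$\left(-376432 - 1731811\right) + \left(- \frac{505093}{1121488} + \frac{943141}{y}\right) = \left(-376432 - 1731811\right) + \left(- \frac{505093}{1121488} + \frac{943141}{\frac{14602723748}{7852260831}}\right) = -2108243 + \left(\left(-505093\right) \frac{1}{1121488} + 943141 \cdot \frac{7852260831}{14602723748}\right) = -2108243 + \left(- \frac{17417}{38672} + \frac{7405789132410171}{14602723748}\right) = -2108243 + \frac{71599105748231653499}{141179133195664} = - \frac{226040813557594604853}{141179133195664}$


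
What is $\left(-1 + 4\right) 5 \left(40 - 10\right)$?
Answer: $450$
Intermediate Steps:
$\left(-1 + 4\right) 5 \left(40 - 10\right) = 3 \cdot 5 \cdot 30 = 15 \cdot 30 = 450$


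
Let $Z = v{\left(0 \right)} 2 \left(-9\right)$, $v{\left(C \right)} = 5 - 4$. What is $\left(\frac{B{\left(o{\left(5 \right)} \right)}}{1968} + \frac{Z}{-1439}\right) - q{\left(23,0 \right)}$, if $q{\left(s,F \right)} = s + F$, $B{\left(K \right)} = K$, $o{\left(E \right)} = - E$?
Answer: $- \frac{65106667}{2831952} \approx -22.99$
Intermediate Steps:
$v{\left(C \right)} = 1$ ($v{\left(C \right)} = 5 - 4 = 1$)
$q{\left(s,F \right)} = F + s$
$Z = -18$ ($Z = 1 \cdot 2 \left(-9\right) = 2 \left(-9\right) = -18$)
$\left(\frac{B{\left(o{\left(5 \right)} \right)}}{1968} + \frac{Z}{-1439}\right) - q{\left(23,0 \right)} = \left(\frac{\left(-1\right) 5}{1968} - \frac{18}{-1439}\right) - \left(0 + 23\right) = \left(\left(-5\right) \frac{1}{1968} - - \frac{18}{1439}\right) - 23 = \left(- \frac{5}{1968} + \frac{18}{1439}\right) - 23 = \frac{28229}{2831952} - 23 = - \frac{65106667}{2831952}$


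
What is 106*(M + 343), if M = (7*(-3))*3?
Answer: 29680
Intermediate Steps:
M = -63 (M = -21*3 = -63)
106*(M + 343) = 106*(-63 + 343) = 106*280 = 29680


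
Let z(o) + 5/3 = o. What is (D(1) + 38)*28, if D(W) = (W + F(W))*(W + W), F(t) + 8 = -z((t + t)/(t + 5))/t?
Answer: 2240/3 ≈ 746.67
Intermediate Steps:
z(o) = -5/3 + o
F(t) = -8 - (-5/3 + 2*t/(5 + t))/t (F(t) = -8 - (-5/3 + (t + t)/(t + 5))/t = -8 - (-5/3 + (2*t)/(5 + t))/t = -8 - (-5/3 + 2*t/(5 + t))/t)
D(W) = 2*W*(W + (25 - W - 24*W*(5 + W))/(3*W*(5 + W))) (D(W) = (W + (25 - W - 24*W*(5 + W))/(3*W*(5 + W)))*(W + W) = (W + (25 - W - 24*W*(5 + W))/(3*W*(5 + W)))*(2*W) = 2*W*(W + (25 - W - 24*W*(5 + W))/(3*W*(5 + W))))
(D(1) + 38)*28 = (2*(25 - 1*1 - 3*1*(5 + 1)*(8 - 1*1))/(3*(5 + 1)) + 38)*28 = ((2/3)*(25 - 1 - 3*1*6*(8 - 1))/6 + 38)*28 = ((2/3)*(1/6)*(25 - 1 - 3*1*6*7) + 38)*28 = ((2/3)*(1/6)*(25 - 1 - 126) + 38)*28 = ((2/3)*(1/6)*(-102) + 38)*28 = (-34/3 + 38)*28 = (80/3)*28 = 2240/3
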